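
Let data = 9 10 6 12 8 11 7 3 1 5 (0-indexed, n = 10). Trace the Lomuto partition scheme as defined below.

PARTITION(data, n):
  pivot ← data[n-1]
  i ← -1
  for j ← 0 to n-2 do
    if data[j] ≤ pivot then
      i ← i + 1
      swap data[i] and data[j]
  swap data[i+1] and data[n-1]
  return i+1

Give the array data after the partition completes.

3 1 5 12 8 11 7 9 10 6

pivot = data[9] = 5; i = -1
j=0: data[0]=9 > 5 → no swap
j=1: data[1]=10 > 5 → no swap
j=2: data[2]=6 > 5 → no swap
j=3: data[3]=12 > 5 → no swap
j=4: data[4]=8 > 5 → no swap
j=5: data[5]=11 > 5 → no swap
j=6: data[6]=7 > 5 → no swap
j=7: data[7]=3 ≤ 5 → i=0, swap data[0],data[7] → 3 10 6 12 8 11 7 9 1 5
j=8: data[8]=1 ≤ 5 → i=1, swap data[1],data[8] → 3 1 6 12 8 11 7 9 10 5
final swap data[2],data[9] → 3 1 5 12 8 11 7 9 10 6; return 2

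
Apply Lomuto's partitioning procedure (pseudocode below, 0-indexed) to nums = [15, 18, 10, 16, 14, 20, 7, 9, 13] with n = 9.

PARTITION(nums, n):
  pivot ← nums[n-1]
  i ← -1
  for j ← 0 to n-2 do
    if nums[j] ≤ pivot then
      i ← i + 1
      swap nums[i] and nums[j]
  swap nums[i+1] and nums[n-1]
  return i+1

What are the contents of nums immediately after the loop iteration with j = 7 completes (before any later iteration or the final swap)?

[10, 7, 9, 16, 14, 20, 18, 15, 13]

pivot=13, i=-1
j=0: 15>13, skip
j=1: 18>13, skip
j=2: 10≤13, i=0, swap(0,2) ⇒ [10, 18, 15, 16, 14, 20, 7, 9, 13]
j=3: 16>13, skip
j=4: 14>13, skip
j=5: 20>13, skip
j=6: 7≤13, i=1, swap(1,6) ⇒ [10, 7, 15, 16, 14, 20, 18, 9, 13]
j=7: 9≤13, i=2, swap(2,7) ⇒ [10, 7, 9, 16, 14, 20, 18, 15, 13]
(after j=7) nums = [10, 7, 9, 16, 14, 20, 18, 15, 13]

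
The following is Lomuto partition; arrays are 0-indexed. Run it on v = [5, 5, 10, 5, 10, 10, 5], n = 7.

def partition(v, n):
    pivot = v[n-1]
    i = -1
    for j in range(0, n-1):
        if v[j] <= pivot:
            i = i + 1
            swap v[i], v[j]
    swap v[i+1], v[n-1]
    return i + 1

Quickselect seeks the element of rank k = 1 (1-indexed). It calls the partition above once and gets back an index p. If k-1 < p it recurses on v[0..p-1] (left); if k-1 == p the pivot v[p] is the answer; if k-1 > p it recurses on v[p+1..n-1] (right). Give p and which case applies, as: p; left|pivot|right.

pivot = v[6] = 5; i = -1
j=0: v[0]=5 ≤ 5 → i=0, swap v[0],v[0] (no change) → [5, 5, 10, 5, 10, 10, 5]
j=1: v[1]=5 ≤ 5 → i=1, swap v[1],v[1] (no change) → [5, 5, 10, 5, 10, 10, 5]
j=2: v[2]=10 > 5 → no swap
j=3: v[3]=5 ≤ 5 → i=2, swap v[2],v[3] → [5, 5, 5, 10, 10, 10, 5]
j=4: v[4]=10 > 5 → no swap
j=5: v[5]=10 > 5 → no swap
final swap v[3],v[6] → [5, 5, 5, 5, 10, 10, 10]; return 3
p = 3; k-1 = 0 < 3 ⇒ left

3; left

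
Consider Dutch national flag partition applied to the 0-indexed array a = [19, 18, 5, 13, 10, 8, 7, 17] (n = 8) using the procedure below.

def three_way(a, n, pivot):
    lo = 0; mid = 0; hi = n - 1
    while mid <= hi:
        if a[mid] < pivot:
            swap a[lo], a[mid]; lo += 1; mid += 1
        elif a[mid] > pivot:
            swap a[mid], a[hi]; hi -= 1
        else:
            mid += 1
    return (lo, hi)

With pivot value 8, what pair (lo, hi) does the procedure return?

lo=0 mid=0 hi=7
19>8: swap(0,7), hi=6 ⇒ [17, 18, 5, 13, 10, 8, 7, 19]
17>8: swap(0,6), hi=5 ⇒ [7, 18, 5, 13, 10, 8, 17, 19]
7<8: swap(0,0), lo=1 mid=1 ⇒ [7, 18, 5, 13, 10, 8, 17, 19]
18>8: swap(1,5), hi=4 ⇒ [7, 8, 5, 13, 10, 18, 17, 19]
8=8: mid=2
5<8: swap(1,2), lo=2 mid=3 ⇒ [7, 5, 8, 13, 10, 18, 17, 19]
13>8: swap(3,4), hi=3 ⇒ [7, 5, 8, 10, 13, 18, 17, 19]
10>8: swap(3,3), hi=2 ⇒ [7, 5, 8, 10, 13, 18, 17, 19]
done. lo=2 hi=2; a=[7, 5, 8, 10, 13, 18, 17, 19]

(2, 2)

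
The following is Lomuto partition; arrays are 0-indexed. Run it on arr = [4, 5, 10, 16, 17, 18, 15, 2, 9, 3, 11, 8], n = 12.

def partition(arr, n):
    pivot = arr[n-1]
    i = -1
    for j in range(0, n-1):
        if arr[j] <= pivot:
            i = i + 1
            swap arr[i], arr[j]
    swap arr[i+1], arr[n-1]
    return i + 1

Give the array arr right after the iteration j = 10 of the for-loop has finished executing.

pivot = arr[11] = 8; i = -1
j=0: arr[0]=4 ≤ 8 → i=0, swap arr[0],arr[0] (no change) → [4, 5, 10, 16, 17, 18, 15, 2, 9, 3, 11, 8]
j=1: arr[1]=5 ≤ 8 → i=1, swap arr[1],arr[1] (no change) → [4, 5, 10, 16, 17, 18, 15, 2, 9, 3, 11, 8]
j=2: arr[2]=10 > 8 → no swap
j=3: arr[3]=16 > 8 → no swap
j=4: arr[4]=17 > 8 → no swap
j=5: arr[5]=18 > 8 → no swap
j=6: arr[6]=15 > 8 → no swap
j=7: arr[7]=2 ≤ 8 → i=2, swap arr[2],arr[7] → [4, 5, 2, 16, 17, 18, 15, 10, 9, 3, 11, 8]
j=8: arr[8]=9 > 8 → no swap
j=9: arr[9]=3 ≤ 8 → i=3, swap arr[3],arr[9] → [4, 5, 2, 3, 17, 18, 15, 10, 9, 16, 11, 8]
j=10: arr[10]=11 > 8 → no swap
(after j=10) arr = [4, 5, 2, 3, 17, 18, 15, 10, 9, 16, 11, 8]

[4, 5, 2, 3, 17, 18, 15, 10, 9, 16, 11, 8]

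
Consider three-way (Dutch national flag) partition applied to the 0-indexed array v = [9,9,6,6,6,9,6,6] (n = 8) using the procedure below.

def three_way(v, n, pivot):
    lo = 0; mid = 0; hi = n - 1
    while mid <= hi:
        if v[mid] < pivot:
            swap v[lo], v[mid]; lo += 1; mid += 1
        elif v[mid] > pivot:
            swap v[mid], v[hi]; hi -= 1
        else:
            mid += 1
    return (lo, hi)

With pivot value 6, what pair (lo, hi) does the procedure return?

(0, 4)

pivot = 6; lo=0, mid=0, hi=7
v[mid]=9>6: swap v[0],v[7]; hi=6 → [6,9,6,6,6,9,6,9]
v[mid]=6=6: mid=1
v[mid]=9>6: swap v[1],v[6]; hi=5 → [6,6,6,6,6,9,9,9]
v[mid]=6=6: mid=2
v[mid]=6=6: mid=3
v[mid]=6=6: mid=4
v[mid]=6=6: mid=5
v[mid]=9>6: swap v[5],v[5]; hi=4 → [6,6,6,6,6,9,9,9]
end: lo=0, hi=4; v = [6,6,6,6,6,9,9,9]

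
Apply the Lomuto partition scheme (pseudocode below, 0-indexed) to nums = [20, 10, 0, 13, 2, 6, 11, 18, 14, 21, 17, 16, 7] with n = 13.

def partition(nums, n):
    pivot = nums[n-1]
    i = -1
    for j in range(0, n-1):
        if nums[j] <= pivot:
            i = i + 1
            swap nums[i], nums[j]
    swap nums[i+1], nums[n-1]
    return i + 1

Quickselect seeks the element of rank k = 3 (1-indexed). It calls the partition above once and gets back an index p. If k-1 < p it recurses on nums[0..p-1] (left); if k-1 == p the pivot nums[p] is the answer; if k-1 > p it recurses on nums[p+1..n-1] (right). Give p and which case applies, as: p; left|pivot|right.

pivot=7, i=-1
j=0: 20>7, skip
j=1: 10>7, skip
j=2: 0≤7, i=0, swap(0,2) ⇒ [0, 10, 20, 13, 2, 6, 11, 18, 14, 21, 17, 16, 7]
j=3: 13>7, skip
j=4: 2≤7, i=1, swap(1,4) ⇒ [0, 2, 20, 13, 10, 6, 11, 18, 14, 21, 17, 16, 7]
j=5: 6≤7, i=2, swap(2,5) ⇒ [0, 2, 6, 13, 10, 20, 11, 18, 14, 21, 17, 16, 7]
j=6: 11>7, skip
j=7: 18>7, skip
j=8: 14>7, skip
j=9: 21>7, skip
j=10: 17>7, skip
j=11: 16>7, skip
swap(3,12) ⇒ [0, 2, 6, 7, 10, 20, 11, 18, 14, 21, 17, 16, 13]; return 3
p = 3; k-1 = 2 < 3 ⇒ left

3; left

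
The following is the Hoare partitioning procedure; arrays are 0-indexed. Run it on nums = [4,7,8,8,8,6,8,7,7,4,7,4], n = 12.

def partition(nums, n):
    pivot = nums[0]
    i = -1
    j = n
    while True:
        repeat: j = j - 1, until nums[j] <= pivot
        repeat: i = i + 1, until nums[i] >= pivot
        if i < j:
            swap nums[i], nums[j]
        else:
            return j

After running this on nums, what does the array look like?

pivot = nums[0] = 4; i = -1, j = 12
j→11 (nums[11]=4≤4), i→0 (nums[0]=4≥4); i<j, swap → [4,7,8,8,8,6,8,7,7,4,7,4]
j→9 (nums[9]=4≤4), i→1 (nums[1]=7≥4); i<j, swap → [4,4,8,8,8,6,8,7,7,7,7,4]
j→1, i→2; i≥j, return j=1. nums = [4,4,8,8,8,6,8,7,7,7,7,4]

[4,4,8,8,8,6,8,7,7,7,7,4]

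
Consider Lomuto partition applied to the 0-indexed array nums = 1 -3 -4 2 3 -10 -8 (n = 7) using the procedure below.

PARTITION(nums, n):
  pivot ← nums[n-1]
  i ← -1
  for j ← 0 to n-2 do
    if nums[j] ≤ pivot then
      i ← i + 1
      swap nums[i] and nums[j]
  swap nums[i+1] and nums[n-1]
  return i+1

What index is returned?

pivot = nums[6] = -8; i = -1
j=0: nums[0]=1 > -8 → no swap
j=1: nums[1]=-3 > -8 → no swap
j=2: nums[2]=-4 > -8 → no swap
j=3: nums[3]=2 > -8 → no swap
j=4: nums[4]=3 > -8 → no swap
j=5: nums[5]=-10 ≤ -8 → i=0, swap nums[0],nums[5] → -10 -3 -4 2 3 1 -8
final swap nums[1],nums[6] → -10 -8 -4 2 3 1 -3; return 1

1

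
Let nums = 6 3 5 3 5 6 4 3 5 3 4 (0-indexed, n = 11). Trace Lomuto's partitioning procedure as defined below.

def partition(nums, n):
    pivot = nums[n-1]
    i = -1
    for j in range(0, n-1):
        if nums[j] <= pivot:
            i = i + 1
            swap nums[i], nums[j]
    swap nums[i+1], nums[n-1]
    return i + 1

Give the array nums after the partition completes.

pivot = nums[10] = 4; i = -1
j=0: nums[0]=6 > 4 → no swap
j=1: nums[1]=3 ≤ 4 → i=0, swap nums[0],nums[1] → 3 6 5 3 5 6 4 3 5 3 4
j=2: nums[2]=5 > 4 → no swap
j=3: nums[3]=3 ≤ 4 → i=1, swap nums[1],nums[3] → 3 3 5 6 5 6 4 3 5 3 4
j=4: nums[4]=5 > 4 → no swap
j=5: nums[5]=6 > 4 → no swap
j=6: nums[6]=4 ≤ 4 → i=2, swap nums[2],nums[6] → 3 3 4 6 5 6 5 3 5 3 4
j=7: nums[7]=3 ≤ 4 → i=3, swap nums[3],nums[7] → 3 3 4 3 5 6 5 6 5 3 4
j=8: nums[8]=5 > 4 → no swap
j=9: nums[9]=3 ≤ 4 → i=4, swap nums[4],nums[9] → 3 3 4 3 3 6 5 6 5 5 4
final swap nums[5],nums[10] → 3 3 4 3 3 4 5 6 5 5 6; return 5

3 3 4 3 3 4 5 6 5 5 6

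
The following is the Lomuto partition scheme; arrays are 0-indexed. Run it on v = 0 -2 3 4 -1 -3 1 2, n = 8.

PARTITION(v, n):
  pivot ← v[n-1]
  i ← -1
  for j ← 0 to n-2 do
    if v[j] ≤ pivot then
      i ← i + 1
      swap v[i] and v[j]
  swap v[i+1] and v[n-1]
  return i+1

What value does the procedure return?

pivot=2, i=-1
j=0: 0≤2, i=0, swap(0,0) ⇒ 0 -2 3 4 -1 -3 1 2
j=1: -2≤2, i=1, swap(1,1) ⇒ 0 -2 3 4 -1 -3 1 2
j=2: 3>2, skip
j=3: 4>2, skip
j=4: -1≤2, i=2, swap(2,4) ⇒ 0 -2 -1 4 3 -3 1 2
j=5: -3≤2, i=3, swap(3,5) ⇒ 0 -2 -1 -3 3 4 1 2
j=6: 1≤2, i=4, swap(4,6) ⇒ 0 -2 -1 -3 1 4 3 2
swap(5,7) ⇒ 0 -2 -1 -3 1 2 3 4; return 5

5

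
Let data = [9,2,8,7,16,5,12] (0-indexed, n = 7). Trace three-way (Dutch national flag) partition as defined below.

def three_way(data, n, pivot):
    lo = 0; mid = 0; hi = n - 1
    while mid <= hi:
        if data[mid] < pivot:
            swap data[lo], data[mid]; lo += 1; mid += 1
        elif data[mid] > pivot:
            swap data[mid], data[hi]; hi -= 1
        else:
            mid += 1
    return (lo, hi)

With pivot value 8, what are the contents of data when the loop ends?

lo=0 mid=0 hi=6
9>8: swap(0,6), hi=5 ⇒ [12,2,8,7,16,5,9]
12>8: swap(0,5), hi=4 ⇒ [5,2,8,7,16,12,9]
5<8: swap(0,0), lo=1 mid=1 ⇒ [5,2,8,7,16,12,9]
2<8: swap(1,1), lo=2 mid=2 ⇒ [5,2,8,7,16,12,9]
8=8: mid=3
7<8: swap(2,3), lo=3 mid=4 ⇒ [5,2,7,8,16,12,9]
16>8: swap(4,4), hi=3 ⇒ [5,2,7,8,16,12,9]
done. lo=3 hi=3; data=[5,2,7,8,16,12,9]

[5,2,7,8,16,12,9]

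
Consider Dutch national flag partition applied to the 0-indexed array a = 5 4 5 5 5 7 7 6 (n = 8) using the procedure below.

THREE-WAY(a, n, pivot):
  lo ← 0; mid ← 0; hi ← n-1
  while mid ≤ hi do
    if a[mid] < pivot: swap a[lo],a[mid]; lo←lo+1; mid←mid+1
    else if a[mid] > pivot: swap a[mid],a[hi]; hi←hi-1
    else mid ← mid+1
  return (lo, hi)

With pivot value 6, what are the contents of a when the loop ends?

5 4 5 5 5 6 7 7

pivot = 6; lo=0, mid=0, hi=7
a[mid]=5<6: swap a[0],a[0]; lo=1,mid=1 → 5 4 5 5 5 7 7 6
a[mid]=4<6: swap a[1],a[1]; lo=2,mid=2 → 5 4 5 5 5 7 7 6
a[mid]=5<6: swap a[2],a[2]; lo=3,mid=3 → 5 4 5 5 5 7 7 6
a[mid]=5<6: swap a[3],a[3]; lo=4,mid=4 → 5 4 5 5 5 7 7 6
a[mid]=5<6: swap a[4],a[4]; lo=5,mid=5 → 5 4 5 5 5 7 7 6
a[mid]=7>6: swap a[5],a[7]; hi=6 → 5 4 5 5 5 6 7 7
a[mid]=6=6: mid=6
a[mid]=7>6: swap a[6],a[6]; hi=5 → 5 4 5 5 5 6 7 7
end: lo=5, hi=5; a = 5 4 5 5 5 6 7 7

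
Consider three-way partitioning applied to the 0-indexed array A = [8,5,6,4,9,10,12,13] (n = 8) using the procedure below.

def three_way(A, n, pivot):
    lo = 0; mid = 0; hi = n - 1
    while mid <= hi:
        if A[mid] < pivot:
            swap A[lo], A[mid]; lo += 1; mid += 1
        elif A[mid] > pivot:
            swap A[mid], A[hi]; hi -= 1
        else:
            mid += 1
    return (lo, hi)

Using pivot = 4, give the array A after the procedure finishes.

[4,6,5,9,10,12,13,8]

pivot = 4; lo=0, mid=0, hi=7
A[mid]=8>4: swap A[0],A[7]; hi=6 → [13,5,6,4,9,10,12,8]
A[mid]=13>4: swap A[0],A[6]; hi=5 → [12,5,6,4,9,10,13,8]
A[mid]=12>4: swap A[0],A[5]; hi=4 → [10,5,6,4,9,12,13,8]
A[mid]=10>4: swap A[0],A[4]; hi=3 → [9,5,6,4,10,12,13,8]
A[mid]=9>4: swap A[0],A[3]; hi=2 → [4,5,6,9,10,12,13,8]
A[mid]=4=4: mid=1
A[mid]=5>4: swap A[1],A[2]; hi=1 → [4,6,5,9,10,12,13,8]
A[mid]=6>4: swap A[1],A[1]; hi=0 → [4,6,5,9,10,12,13,8]
end: lo=0, hi=0; A = [4,6,5,9,10,12,13,8]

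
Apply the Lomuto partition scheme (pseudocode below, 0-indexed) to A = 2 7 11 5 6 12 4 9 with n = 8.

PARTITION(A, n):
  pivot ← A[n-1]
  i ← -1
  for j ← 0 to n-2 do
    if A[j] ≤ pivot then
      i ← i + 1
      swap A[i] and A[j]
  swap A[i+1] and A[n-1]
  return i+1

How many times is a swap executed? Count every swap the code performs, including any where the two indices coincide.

6

pivot=9, i=-1
j=0: 2≤9, i=0, swap(0,0) ⇒ 2 7 11 5 6 12 4 9
j=1: 7≤9, i=1, swap(1,1) ⇒ 2 7 11 5 6 12 4 9
j=2: 11>9, skip
j=3: 5≤9, i=2, swap(2,3) ⇒ 2 7 5 11 6 12 4 9
j=4: 6≤9, i=3, swap(3,4) ⇒ 2 7 5 6 11 12 4 9
j=5: 12>9, skip
j=6: 4≤9, i=4, swap(4,6) ⇒ 2 7 5 6 4 12 11 9
swap(5,7) ⇒ 2 7 5 6 4 9 11 12; return 5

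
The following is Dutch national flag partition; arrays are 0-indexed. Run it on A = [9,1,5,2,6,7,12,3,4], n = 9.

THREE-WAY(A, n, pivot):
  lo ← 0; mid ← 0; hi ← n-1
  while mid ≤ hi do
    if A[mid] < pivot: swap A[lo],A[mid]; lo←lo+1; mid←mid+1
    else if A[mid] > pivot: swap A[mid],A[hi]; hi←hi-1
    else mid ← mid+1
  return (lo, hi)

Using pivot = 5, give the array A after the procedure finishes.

[4,1,2,3,5,12,7,6,9]

lo=0 mid=0 hi=8
9>5: swap(0,8), hi=7 ⇒ [4,1,5,2,6,7,12,3,9]
4<5: swap(0,0), lo=1 mid=1 ⇒ [4,1,5,2,6,7,12,3,9]
1<5: swap(1,1), lo=2 mid=2 ⇒ [4,1,5,2,6,7,12,3,9]
5=5: mid=3
2<5: swap(2,3), lo=3 mid=4 ⇒ [4,1,2,5,6,7,12,3,9]
6>5: swap(4,7), hi=6 ⇒ [4,1,2,5,3,7,12,6,9]
3<5: swap(3,4), lo=4 mid=5 ⇒ [4,1,2,3,5,7,12,6,9]
7>5: swap(5,6), hi=5 ⇒ [4,1,2,3,5,12,7,6,9]
12>5: swap(5,5), hi=4 ⇒ [4,1,2,3,5,12,7,6,9]
done. lo=4 hi=4; A=[4,1,2,3,5,12,7,6,9]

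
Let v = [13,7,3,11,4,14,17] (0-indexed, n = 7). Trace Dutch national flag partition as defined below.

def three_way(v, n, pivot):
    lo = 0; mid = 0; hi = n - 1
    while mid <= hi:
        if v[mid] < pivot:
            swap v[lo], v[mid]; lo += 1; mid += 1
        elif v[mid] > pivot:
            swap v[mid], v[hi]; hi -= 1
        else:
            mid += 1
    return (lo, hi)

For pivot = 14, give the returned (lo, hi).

pivot = 14; lo=0, mid=0, hi=6
v[mid]=13<14: swap v[0],v[0]; lo=1,mid=1 → [13,7,3,11,4,14,17]
v[mid]=7<14: swap v[1],v[1]; lo=2,mid=2 → [13,7,3,11,4,14,17]
v[mid]=3<14: swap v[2],v[2]; lo=3,mid=3 → [13,7,3,11,4,14,17]
v[mid]=11<14: swap v[3],v[3]; lo=4,mid=4 → [13,7,3,11,4,14,17]
v[mid]=4<14: swap v[4],v[4]; lo=5,mid=5 → [13,7,3,11,4,14,17]
v[mid]=14=14: mid=6
v[mid]=17>14: swap v[6],v[6]; hi=5 → [13,7,3,11,4,14,17]
end: lo=5, hi=5; v = [13,7,3,11,4,14,17]

(5, 5)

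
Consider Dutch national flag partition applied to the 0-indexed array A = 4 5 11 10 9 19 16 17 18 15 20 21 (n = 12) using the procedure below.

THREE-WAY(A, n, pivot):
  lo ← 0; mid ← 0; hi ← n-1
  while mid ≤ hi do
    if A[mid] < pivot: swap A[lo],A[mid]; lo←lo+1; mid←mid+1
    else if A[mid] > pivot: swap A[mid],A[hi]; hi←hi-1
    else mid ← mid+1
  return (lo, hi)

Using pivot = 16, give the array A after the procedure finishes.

pivot = 16; lo=0, mid=0, hi=11
A[mid]=4<16: swap A[0],A[0]; lo=1,mid=1 → 4 5 11 10 9 19 16 17 18 15 20 21
A[mid]=5<16: swap A[1],A[1]; lo=2,mid=2 → 4 5 11 10 9 19 16 17 18 15 20 21
A[mid]=11<16: swap A[2],A[2]; lo=3,mid=3 → 4 5 11 10 9 19 16 17 18 15 20 21
A[mid]=10<16: swap A[3],A[3]; lo=4,mid=4 → 4 5 11 10 9 19 16 17 18 15 20 21
A[mid]=9<16: swap A[4],A[4]; lo=5,mid=5 → 4 5 11 10 9 19 16 17 18 15 20 21
A[mid]=19>16: swap A[5],A[11]; hi=10 → 4 5 11 10 9 21 16 17 18 15 20 19
A[mid]=21>16: swap A[5],A[10]; hi=9 → 4 5 11 10 9 20 16 17 18 15 21 19
A[mid]=20>16: swap A[5],A[9]; hi=8 → 4 5 11 10 9 15 16 17 18 20 21 19
A[mid]=15<16: swap A[5],A[5]; lo=6,mid=6 → 4 5 11 10 9 15 16 17 18 20 21 19
A[mid]=16=16: mid=7
A[mid]=17>16: swap A[7],A[8]; hi=7 → 4 5 11 10 9 15 16 18 17 20 21 19
A[mid]=18>16: swap A[7],A[7]; hi=6 → 4 5 11 10 9 15 16 18 17 20 21 19
end: lo=6, hi=6; A = 4 5 11 10 9 15 16 18 17 20 21 19

4 5 11 10 9 15 16 18 17 20 21 19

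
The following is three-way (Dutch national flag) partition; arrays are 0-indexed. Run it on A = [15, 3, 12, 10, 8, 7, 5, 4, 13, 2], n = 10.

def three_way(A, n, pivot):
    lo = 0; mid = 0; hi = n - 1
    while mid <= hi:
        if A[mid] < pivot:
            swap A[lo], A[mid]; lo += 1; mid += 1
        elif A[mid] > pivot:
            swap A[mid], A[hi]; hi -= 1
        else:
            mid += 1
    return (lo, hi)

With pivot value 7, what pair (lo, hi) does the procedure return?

pivot = 7; lo=0, mid=0, hi=9
A[mid]=15>7: swap A[0],A[9]; hi=8 → [2, 3, 12, 10, 8, 7, 5, 4, 13, 15]
A[mid]=2<7: swap A[0],A[0]; lo=1,mid=1 → [2, 3, 12, 10, 8, 7, 5, 4, 13, 15]
A[mid]=3<7: swap A[1],A[1]; lo=2,mid=2 → [2, 3, 12, 10, 8, 7, 5, 4, 13, 15]
A[mid]=12>7: swap A[2],A[8]; hi=7 → [2, 3, 13, 10, 8, 7, 5, 4, 12, 15]
A[mid]=13>7: swap A[2],A[7]; hi=6 → [2, 3, 4, 10, 8, 7, 5, 13, 12, 15]
A[mid]=4<7: swap A[2],A[2]; lo=3,mid=3 → [2, 3, 4, 10, 8, 7, 5, 13, 12, 15]
A[mid]=10>7: swap A[3],A[6]; hi=5 → [2, 3, 4, 5, 8, 7, 10, 13, 12, 15]
A[mid]=5<7: swap A[3],A[3]; lo=4,mid=4 → [2, 3, 4, 5, 8, 7, 10, 13, 12, 15]
A[mid]=8>7: swap A[4],A[5]; hi=4 → [2, 3, 4, 5, 7, 8, 10, 13, 12, 15]
A[mid]=7=7: mid=5
end: lo=4, hi=4; A = [2, 3, 4, 5, 7, 8, 10, 13, 12, 15]

(4, 4)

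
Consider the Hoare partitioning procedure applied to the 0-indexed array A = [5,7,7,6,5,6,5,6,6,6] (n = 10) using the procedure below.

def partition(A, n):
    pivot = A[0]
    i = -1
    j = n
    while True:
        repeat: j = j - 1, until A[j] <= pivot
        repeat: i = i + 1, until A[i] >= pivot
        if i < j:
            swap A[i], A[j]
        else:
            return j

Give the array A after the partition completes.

pivot = A[0] = 5; i = -1, j = 10
j→6 (A[6]=5≤5), i→0 (A[0]=5≥5); i<j, swap → [5,7,7,6,5,6,5,6,6,6]
j→4 (A[4]=5≤5), i→1 (A[1]=7≥5); i<j, swap → [5,5,7,6,7,6,5,6,6,6]
j→1, i→2; i≥j, return j=1. A = [5,5,7,6,7,6,5,6,6,6]

[5,5,7,6,7,6,5,6,6,6]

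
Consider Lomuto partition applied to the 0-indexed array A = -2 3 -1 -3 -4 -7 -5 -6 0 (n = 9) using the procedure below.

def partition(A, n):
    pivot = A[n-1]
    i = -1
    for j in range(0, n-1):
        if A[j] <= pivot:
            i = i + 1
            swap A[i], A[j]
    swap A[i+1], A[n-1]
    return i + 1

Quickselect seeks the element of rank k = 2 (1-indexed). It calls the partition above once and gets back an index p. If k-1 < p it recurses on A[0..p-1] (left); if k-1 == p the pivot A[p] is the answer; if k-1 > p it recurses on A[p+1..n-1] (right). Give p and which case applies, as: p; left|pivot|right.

pivot=0, i=-1
j=0: -2≤0, i=0, swap(0,0) ⇒ -2 3 -1 -3 -4 -7 -5 -6 0
j=1: 3>0, skip
j=2: -1≤0, i=1, swap(1,2) ⇒ -2 -1 3 -3 -4 -7 -5 -6 0
j=3: -3≤0, i=2, swap(2,3) ⇒ -2 -1 -3 3 -4 -7 -5 -6 0
j=4: -4≤0, i=3, swap(3,4) ⇒ -2 -1 -3 -4 3 -7 -5 -6 0
j=5: -7≤0, i=4, swap(4,5) ⇒ -2 -1 -3 -4 -7 3 -5 -6 0
j=6: -5≤0, i=5, swap(5,6) ⇒ -2 -1 -3 -4 -7 -5 3 -6 0
j=7: -6≤0, i=6, swap(6,7) ⇒ -2 -1 -3 -4 -7 -5 -6 3 0
swap(7,8) ⇒ -2 -1 -3 -4 -7 -5 -6 0 3; return 7
p = 7; k-1 = 1 < 7 ⇒ left

7; left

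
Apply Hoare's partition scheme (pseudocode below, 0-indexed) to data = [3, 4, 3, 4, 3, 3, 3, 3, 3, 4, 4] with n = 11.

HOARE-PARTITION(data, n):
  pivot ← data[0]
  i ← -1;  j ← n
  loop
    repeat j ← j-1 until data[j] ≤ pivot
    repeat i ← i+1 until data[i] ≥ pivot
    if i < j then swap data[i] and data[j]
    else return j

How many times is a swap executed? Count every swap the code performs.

4

pivot=3
j stops at 8 (3), i stops at 0 (3); swap ⇒ [3, 4, 3, 4, 3, 3, 3, 3, 3, 4, 4]
j stops at 7 (3), i stops at 1 (4); swap ⇒ [3, 3, 3, 4, 3, 3, 3, 4, 3, 4, 4]
j stops at 6 (3), i stops at 2 (3); swap ⇒ [3, 3, 3, 4, 3, 3, 3, 4, 3, 4, 4]
j stops at 5 (3), i stops at 3 (4); swap ⇒ [3, 3, 3, 3, 3, 4, 3, 4, 3, 4, 4]
j stops at 4, i stops at 4; i≥j ⇒ return 4. data=[3, 3, 3, 3, 3, 4, 3, 4, 3, 4, 4]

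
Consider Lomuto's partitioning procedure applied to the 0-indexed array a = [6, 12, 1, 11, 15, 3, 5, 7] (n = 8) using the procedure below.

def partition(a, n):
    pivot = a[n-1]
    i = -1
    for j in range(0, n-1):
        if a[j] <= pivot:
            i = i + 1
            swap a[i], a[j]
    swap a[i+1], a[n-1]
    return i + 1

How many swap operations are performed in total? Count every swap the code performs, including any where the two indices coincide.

5

pivot = a[7] = 7; i = -1
j=0: a[0]=6 ≤ 7 → i=0, swap a[0],a[0] (no change) → [6, 12, 1, 11, 15, 3, 5, 7]
j=1: a[1]=12 > 7 → no swap
j=2: a[2]=1 ≤ 7 → i=1, swap a[1],a[2] → [6, 1, 12, 11, 15, 3, 5, 7]
j=3: a[3]=11 > 7 → no swap
j=4: a[4]=15 > 7 → no swap
j=5: a[5]=3 ≤ 7 → i=2, swap a[2],a[5] → [6, 1, 3, 11, 15, 12, 5, 7]
j=6: a[6]=5 ≤ 7 → i=3, swap a[3],a[6] → [6, 1, 3, 5, 15, 12, 11, 7]
final swap a[4],a[7] → [6, 1, 3, 5, 7, 12, 11, 15]; return 4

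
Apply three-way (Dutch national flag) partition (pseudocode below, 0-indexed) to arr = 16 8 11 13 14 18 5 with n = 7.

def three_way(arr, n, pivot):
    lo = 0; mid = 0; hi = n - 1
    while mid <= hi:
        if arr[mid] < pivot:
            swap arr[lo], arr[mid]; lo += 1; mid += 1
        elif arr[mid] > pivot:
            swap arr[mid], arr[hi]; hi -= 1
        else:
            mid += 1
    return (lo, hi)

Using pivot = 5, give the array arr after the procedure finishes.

pivot = 5; lo=0, mid=0, hi=6
arr[mid]=16>5: swap arr[0],arr[6]; hi=5 → 5 8 11 13 14 18 16
arr[mid]=5=5: mid=1
arr[mid]=8>5: swap arr[1],arr[5]; hi=4 → 5 18 11 13 14 8 16
arr[mid]=18>5: swap arr[1],arr[4]; hi=3 → 5 14 11 13 18 8 16
arr[mid]=14>5: swap arr[1],arr[3]; hi=2 → 5 13 11 14 18 8 16
arr[mid]=13>5: swap arr[1],arr[2]; hi=1 → 5 11 13 14 18 8 16
arr[mid]=11>5: swap arr[1],arr[1]; hi=0 → 5 11 13 14 18 8 16
end: lo=0, hi=0; arr = 5 11 13 14 18 8 16

5 11 13 14 18 8 16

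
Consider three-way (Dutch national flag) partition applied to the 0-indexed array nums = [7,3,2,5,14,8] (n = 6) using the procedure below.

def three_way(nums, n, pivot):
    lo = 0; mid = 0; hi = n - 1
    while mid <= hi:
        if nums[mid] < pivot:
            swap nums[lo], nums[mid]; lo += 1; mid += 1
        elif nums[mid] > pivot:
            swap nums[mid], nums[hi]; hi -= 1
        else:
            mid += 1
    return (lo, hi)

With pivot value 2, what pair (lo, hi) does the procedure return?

(0, 0)

pivot = 2; lo=0, mid=0, hi=5
nums[mid]=7>2: swap nums[0],nums[5]; hi=4 → [8,3,2,5,14,7]
nums[mid]=8>2: swap nums[0],nums[4]; hi=3 → [14,3,2,5,8,7]
nums[mid]=14>2: swap nums[0],nums[3]; hi=2 → [5,3,2,14,8,7]
nums[mid]=5>2: swap nums[0],nums[2]; hi=1 → [2,3,5,14,8,7]
nums[mid]=2=2: mid=1
nums[mid]=3>2: swap nums[1],nums[1]; hi=0 → [2,3,5,14,8,7]
end: lo=0, hi=0; nums = [2,3,5,14,8,7]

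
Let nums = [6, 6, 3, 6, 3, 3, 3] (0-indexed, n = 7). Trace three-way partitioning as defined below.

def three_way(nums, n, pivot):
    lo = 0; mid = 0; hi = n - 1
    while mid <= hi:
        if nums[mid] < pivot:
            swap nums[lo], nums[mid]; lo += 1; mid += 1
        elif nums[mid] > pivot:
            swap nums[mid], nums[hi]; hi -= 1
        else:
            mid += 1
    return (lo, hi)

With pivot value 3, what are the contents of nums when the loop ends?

[3, 3, 3, 3, 6, 6, 6]

pivot = 3; lo=0, mid=0, hi=6
nums[mid]=6>3: swap nums[0],nums[6]; hi=5 → [3, 6, 3, 6, 3, 3, 6]
nums[mid]=3=3: mid=1
nums[mid]=6>3: swap nums[1],nums[5]; hi=4 → [3, 3, 3, 6, 3, 6, 6]
nums[mid]=3=3: mid=2
nums[mid]=3=3: mid=3
nums[mid]=6>3: swap nums[3],nums[4]; hi=3 → [3, 3, 3, 3, 6, 6, 6]
nums[mid]=3=3: mid=4
end: lo=0, hi=3; nums = [3, 3, 3, 3, 6, 6, 6]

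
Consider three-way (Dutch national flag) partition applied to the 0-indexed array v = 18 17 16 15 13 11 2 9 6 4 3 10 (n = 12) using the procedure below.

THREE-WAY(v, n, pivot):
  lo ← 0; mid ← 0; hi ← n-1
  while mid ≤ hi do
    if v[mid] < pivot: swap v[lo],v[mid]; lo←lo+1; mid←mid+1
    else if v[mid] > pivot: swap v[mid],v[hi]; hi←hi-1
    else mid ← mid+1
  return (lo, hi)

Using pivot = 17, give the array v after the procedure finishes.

10 16 15 13 11 2 9 6 4 3 17 18

pivot = 17; lo=0, mid=0, hi=11
v[mid]=18>17: swap v[0],v[11]; hi=10 → 10 17 16 15 13 11 2 9 6 4 3 18
v[mid]=10<17: swap v[0],v[0]; lo=1,mid=1 → 10 17 16 15 13 11 2 9 6 4 3 18
v[mid]=17=17: mid=2
v[mid]=16<17: swap v[1],v[2]; lo=2,mid=3 → 10 16 17 15 13 11 2 9 6 4 3 18
v[mid]=15<17: swap v[2],v[3]; lo=3,mid=4 → 10 16 15 17 13 11 2 9 6 4 3 18
v[mid]=13<17: swap v[3],v[4]; lo=4,mid=5 → 10 16 15 13 17 11 2 9 6 4 3 18
v[mid]=11<17: swap v[4],v[5]; lo=5,mid=6 → 10 16 15 13 11 17 2 9 6 4 3 18
v[mid]=2<17: swap v[5],v[6]; lo=6,mid=7 → 10 16 15 13 11 2 17 9 6 4 3 18
v[mid]=9<17: swap v[6],v[7]; lo=7,mid=8 → 10 16 15 13 11 2 9 17 6 4 3 18
v[mid]=6<17: swap v[7],v[8]; lo=8,mid=9 → 10 16 15 13 11 2 9 6 17 4 3 18
v[mid]=4<17: swap v[8],v[9]; lo=9,mid=10 → 10 16 15 13 11 2 9 6 4 17 3 18
v[mid]=3<17: swap v[9],v[10]; lo=10,mid=11 → 10 16 15 13 11 2 9 6 4 3 17 18
end: lo=10, hi=10; v = 10 16 15 13 11 2 9 6 4 3 17 18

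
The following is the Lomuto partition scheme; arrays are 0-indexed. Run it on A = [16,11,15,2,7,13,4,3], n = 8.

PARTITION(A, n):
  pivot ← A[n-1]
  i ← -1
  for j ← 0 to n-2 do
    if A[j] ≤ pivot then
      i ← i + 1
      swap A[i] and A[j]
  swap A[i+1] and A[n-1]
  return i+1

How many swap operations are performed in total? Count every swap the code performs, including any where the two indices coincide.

pivot = A[7] = 3; i = -1
j=0: A[0]=16 > 3 → no swap
j=1: A[1]=11 > 3 → no swap
j=2: A[2]=15 > 3 → no swap
j=3: A[3]=2 ≤ 3 → i=0, swap A[0],A[3] → [2,11,15,16,7,13,4,3]
j=4: A[4]=7 > 3 → no swap
j=5: A[5]=13 > 3 → no swap
j=6: A[6]=4 > 3 → no swap
final swap A[1],A[7] → [2,3,15,16,7,13,4,11]; return 1

2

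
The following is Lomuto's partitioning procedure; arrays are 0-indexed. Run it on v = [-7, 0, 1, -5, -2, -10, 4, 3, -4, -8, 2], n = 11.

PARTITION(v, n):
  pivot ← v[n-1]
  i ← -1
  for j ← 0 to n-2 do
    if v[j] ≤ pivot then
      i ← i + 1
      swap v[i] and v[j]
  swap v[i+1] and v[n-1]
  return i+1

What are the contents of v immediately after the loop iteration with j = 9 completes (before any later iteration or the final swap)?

pivot=2, i=-1
j=0: -7≤2, i=0, swap(0,0) ⇒ [-7, 0, 1, -5, -2, -10, 4, 3, -4, -8, 2]
j=1: 0≤2, i=1, swap(1,1) ⇒ [-7, 0, 1, -5, -2, -10, 4, 3, -4, -8, 2]
j=2: 1≤2, i=2, swap(2,2) ⇒ [-7, 0, 1, -5, -2, -10, 4, 3, -4, -8, 2]
j=3: -5≤2, i=3, swap(3,3) ⇒ [-7, 0, 1, -5, -2, -10, 4, 3, -4, -8, 2]
j=4: -2≤2, i=4, swap(4,4) ⇒ [-7, 0, 1, -5, -2, -10, 4, 3, -4, -8, 2]
j=5: -10≤2, i=5, swap(5,5) ⇒ [-7, 0, 1, -5, -2, -10, 4, 3, -4, -8, 2]
j=6: 4>2, skip
j=7: 3>2, skip
j=8: -4≤2, i=6, swap(6,8) ⇒ [-7, 0, 1, -5, -2, -10, -4, 3, 4, -8, 2]
j=9: -8≤2, i=7, swap(7,9) ⇒ [-7, 0, 1, -5, -2, -10, -4, -8, 4, 3, 2]
(after j=9) v = [-7, 0, 1, -5, -2, -10, -4, -8, 4, 3, 2]

[-7, 0, 1, -5, -2, -10, -4, -8, 4, 3, 2]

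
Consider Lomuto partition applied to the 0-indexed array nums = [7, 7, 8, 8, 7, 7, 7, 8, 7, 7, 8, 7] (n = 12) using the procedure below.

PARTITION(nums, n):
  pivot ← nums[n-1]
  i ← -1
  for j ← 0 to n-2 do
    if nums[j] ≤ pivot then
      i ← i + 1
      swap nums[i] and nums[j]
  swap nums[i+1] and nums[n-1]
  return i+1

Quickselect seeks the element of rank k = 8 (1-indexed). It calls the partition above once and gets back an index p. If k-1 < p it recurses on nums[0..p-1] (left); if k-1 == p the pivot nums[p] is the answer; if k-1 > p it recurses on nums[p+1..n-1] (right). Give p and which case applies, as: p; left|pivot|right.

7; pivot

pivot=7, i=-1
j=0: 7≤7, i=0, swap(0,0) ⇒ [7, 7, 8, 8, 7, 7, 7, 8, 7, 7, 8, 7]
j=1: 7≤7, i=1, swap(1,1) ⇒ [7, 7, 8, 8, 7, 7, 7, 8, 7, 7, 8, 7]
j=2: 8>7, skip
j=3: 8>7, skip
j=4: 7≤7, i=2, swap(2,4) ⇒ [7, 7, 7, 8, 8, 7, 7, 8, 7, 7, 8, 7]
j=5: 7≤7, i=3, swap(3,5) ⇒ [7, 7, 7, 7, 8, 8, 7, 8, 7, 7, 8, 7]
j=6: 7≤7, i=4, swap(4,6) ⇒ [7, 7, 7, 7, 7, 8, 8, 8, 7, 7, 8, 7]
j=7: 8>7, skip
j=8: 7≤7, i=5, swap(5,8) ⇒ [7, 7, 7, 7, 7, 7, 8, 8, 8, 7, 8, 7]
j=9: 7≤7, i=6, swap(6,9) ⇒ [7, 7, 7, 7, 7, 7, 7, 8, 8, 8, 8, 7]
j=10: 8>7, skip
swap(7,11) ⇒ [7, 7, 7, 7, 7, 7, 7, 7, 8, 8, 8, 8]; return 7
p = 7; k-1 = 7 == 7 ⇒ pivot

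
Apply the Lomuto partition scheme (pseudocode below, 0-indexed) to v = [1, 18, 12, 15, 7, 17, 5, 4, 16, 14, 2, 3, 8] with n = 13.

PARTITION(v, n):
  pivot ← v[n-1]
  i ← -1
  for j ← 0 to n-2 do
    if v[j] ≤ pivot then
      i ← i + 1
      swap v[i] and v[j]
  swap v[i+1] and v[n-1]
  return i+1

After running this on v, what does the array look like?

[1, 7, 5, 4, 2, 3, 8, 15, 16, 14, 18, 17, 12]

pivot = v[12] = 8; i = -1
j=0: v[0]=1 ≤ 8 → i=0, swap v[0],v[0] (no change) → [1, 18, 12, 15, 7, 17, 5, 4, 16, 14, 2, 3, 8]
j=1: v[1]=18 > 8 → no swap
j=2: v[2]=12 > 8 → no swap
j=3: v[3]=15 > 8 → no swap
j=4: v[4]=7 ≤ 8 → i=1, swap v[1],v[4] → [1, 7, 12, 15, 18, 17, 5, 4, 16, 14, 2, 3, 8]
j=5: v[5]=17 > 8 → no swap
j=6: v[6]=5 ≤ 8 → i=2, swap v[2],v[6] → [1, 7, 5, 15, 18, 17, 12, 4, 16, 14, 2, 3, 8]
j=7: v[7]=4 ≤ 8 → i=3, swap v[3],v[7] → [1, 7, 5, 4, 18, 17, 12, 15, 16, 14, 2, 3, 8]
j=8: v[8]=16 > 8 → no swap
j=9: v[9]=14 > 8 → no swap
j=10: v[10]=2 ≤ 8 → i=4, swap v[4],v[10] → [1, 7, 5, 4, 2, 17, 12, 15, 16, 14, 18, 3, 8]
j=11: v[11]=3 ≤ 8 → i=5, swap v[5],v[11] → [1, 7, 5, 4, 2, 3, 12, 15, 16, 14, 18, 17, 8]
final swap v[6],v[12] → [1, 7, 5, 4, 2, 3, 8, 15, 16, 14, 18, 17, 12]; return 6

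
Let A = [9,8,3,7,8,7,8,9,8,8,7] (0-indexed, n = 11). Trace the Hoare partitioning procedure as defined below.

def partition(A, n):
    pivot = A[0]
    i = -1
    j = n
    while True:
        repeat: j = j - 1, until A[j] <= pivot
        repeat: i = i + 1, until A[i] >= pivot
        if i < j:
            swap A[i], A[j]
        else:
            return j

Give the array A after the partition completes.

pivot = A[0] = 9; i = -1, j = 11
j→10 (A[10]=7≤9), i→0 (A[0]=9≥9); i<j, swap → [7,8,3,7,8,7,8,9,8,8,9]
j→9 (A[9]=8≤9), i→7 (A[7]=9≥9); i<j, swap → [7,8,3,7,8,7,8,8,8,9,9]
j→8, i→9; i≥j, return j=8. A = [7,8,3,7,8,7,8,8,8,9,9]

[7,8,3,7,8,7,8,8,8,9,9]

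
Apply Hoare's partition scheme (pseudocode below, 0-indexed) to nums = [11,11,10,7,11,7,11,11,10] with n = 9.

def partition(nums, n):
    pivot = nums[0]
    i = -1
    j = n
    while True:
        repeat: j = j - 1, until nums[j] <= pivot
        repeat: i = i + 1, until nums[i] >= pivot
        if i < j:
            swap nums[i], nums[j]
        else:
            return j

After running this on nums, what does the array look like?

pivot = nums[0] = 11; i = -1, j = 9
j→8 (nums[8]=10≤11), i→0 (nums[0]=11≥11); i<j, swap → [10,11,10,7,11,7,11,11,11]
j→7 (nums[7]=11≤11), i→1 (nums[1]=11≥11); i<j, swap → [10,11,10,7,11,7,11,11,11]
j→6 (nums[6]=11≤11), i→4 (nums[4]=11≥11); i<j, swap → [10,11,10,7,11,7,11,11,11]
j→5, i→6; i≥j, return j=5. nums = [10,11,10,7,11,7,11,11,11]

[10,11,10,7,11,7,11,11,11]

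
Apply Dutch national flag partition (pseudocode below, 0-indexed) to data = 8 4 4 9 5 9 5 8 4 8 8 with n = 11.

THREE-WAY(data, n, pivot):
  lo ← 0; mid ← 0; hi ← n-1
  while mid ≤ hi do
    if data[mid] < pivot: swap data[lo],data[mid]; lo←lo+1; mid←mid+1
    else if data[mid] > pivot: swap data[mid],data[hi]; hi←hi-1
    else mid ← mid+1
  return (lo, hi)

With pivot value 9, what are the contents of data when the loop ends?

pivot = 9; lo=0, mid=0, hi=10
data[mid]=8<9: swap data[0],data[0]; lo=1,mid=1 → 8 4 4 9 5 9 5 8 4 8 8
data[mid]=4<9: swap data[1],data[1]; lo=2,mid=2 → 8 4 4 9 5 9 5 8 4 8 8
data[mid]=4<9: swap data[2],data[2]; lo=3,mid=3 → 8 4 4 9 5 9 5 8 4 8 8
data[mid]=9=9: mid=4
data[mid]=5<9: swap data[3],data[4]; lo=4,mid=5 → 8 4 4 5 9 9 5 8 4 8 8
data[mid]=9=9: mid=6
data[mid]=5<9: swap data[4],data[6]; lo=5,mid=7 → 8 4 4 5 5 9 9 8 4 8 8
data[mid]=8<9: swap data[5],data[7]; lo=6,mid=8 → 8 4 4 5 5 8 9 9 4 8 8
data[mid]=4<9: swap data[6],data[8]; lo=7,mid=9 → 8 4 4 5 5 8 4 9 9 8 8
data[mid]=8<9: swap data[7],data[9]; lo=8,mid=10 → 8 4 4 5 5 8 4 8 9 9 8
data[mid]=8<9: swap data[8],data[10]; lo=9,mid=11 → 8 4 4 5 5 8 4 8 8 9 9
end: lo=9, hi=10; data = 8 4 4 5 5 8 4 8 8 9 9

8 4 4 5 5 8 4 8 8 9 9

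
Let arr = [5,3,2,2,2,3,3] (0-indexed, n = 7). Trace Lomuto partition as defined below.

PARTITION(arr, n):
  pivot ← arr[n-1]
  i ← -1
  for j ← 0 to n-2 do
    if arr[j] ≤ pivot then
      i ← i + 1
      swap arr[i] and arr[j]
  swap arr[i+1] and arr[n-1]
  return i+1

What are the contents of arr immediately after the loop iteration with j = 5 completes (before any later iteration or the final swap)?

pivot = arr[6] = 3; i = -1
j=0: arr[0]=5 > 3 → no swap
j=1: arr[1]=3 ≤ 3 → i=0, swap arr[0],arr[1] → [3,5,2,2,2,3,3]
j=2: arr[2]=2 ≤ 3 → i=1, swap arr[1],arr[2] → [3,2,5,2,2,3,3]
j=3: arr[3]=2 ≤ 3 → i=2, swap arr[2],arr[3] → [3,2,2,5,2,3,3]
j=4: arr[4]=2 ≤ 3 → i=3, swap arr[3],arr[4] → [3,2,2,2,5,3,3]
j=5: arr[5]=3 ≤ 3 → i=4, swap arr[4],arr[5] → [3,2,2,2,3,5,3]
(after j=5) arr = [3,2,2,2,3,5,3]

[3,2,2,2,3,5,3]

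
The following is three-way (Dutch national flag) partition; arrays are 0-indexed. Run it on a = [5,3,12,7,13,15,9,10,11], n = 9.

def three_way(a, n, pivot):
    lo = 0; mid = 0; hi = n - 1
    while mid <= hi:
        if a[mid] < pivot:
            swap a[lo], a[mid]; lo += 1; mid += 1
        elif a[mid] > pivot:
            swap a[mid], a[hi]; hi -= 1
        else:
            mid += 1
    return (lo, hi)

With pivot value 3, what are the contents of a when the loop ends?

pivot = 3; lo=0, mid=0, hi=8
a[mid]=5>3: swap a[0],a[8]; hi=7 → [11,3,12,7,13,15,9,10,5]
a[mid]=11>3: swap a[0],a[7]; hi=6 → [10,3,12,7,13,15,9,11,5]
a[mid]=10>3: swap a[0],a[6]; hi=5 → [9,3,12,7,13,15,10,11,5]
a[mid]=9>3: swap a[0],a[5]; hi=4 → [15,3,12,7,13,9,10,11,5]
a[mid]=15>3: swap a[0],a[4]; hi=3 → [13,3,12,7,15,9,10,11,5]
a[mid]=13>3: swap a[0],a[3]; hi=2 → [7,3,12,13,15,9,10,11,5]
a[mid]=7>3: swap a[0],a[2]; hi=1 → [12,3,7,13,15,9,10,11,5]
a[mid]=12>3: swap a[0],a[1]; hi=0 → [3,12,7,13,15,9,10,11,5]
a[mid]=3=3: mid=1
end: lo=0, hi=0; a = [3,12,7,13,15,9,10,11,5]

[3,12,7,13,15,9,10,11,5]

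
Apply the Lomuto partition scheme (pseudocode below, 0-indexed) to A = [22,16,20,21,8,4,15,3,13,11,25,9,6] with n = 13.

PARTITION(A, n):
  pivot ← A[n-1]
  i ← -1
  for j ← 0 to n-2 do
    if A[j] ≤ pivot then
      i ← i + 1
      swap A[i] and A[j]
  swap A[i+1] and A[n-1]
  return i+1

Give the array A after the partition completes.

pivot = A[12] = 6; i = -1
j=0: A[0]=22 > 6 → no swap
j=1: A[1]=16 > 6 → no swap
j=2: A[2]=20 > 6 → no swap
j=3: A[3]=21 > 6 → no swap
j=4: A[4]=8 > 6 → no swap
j=5: A[5]=4 ≤ 6 → i=0, swap A[0],A[5] → [4,16,20,21,8,22,15,3,13,11,25,9,6]
j=6: A[6]=15 > 6 → no swap
j=7: A[7]=3 ≤ 6 → i=1, swap A[1],A[7] → [4,3,20,21,8,22,15,16,13,11,25,9,6]
j=8: A[8]=13 > 6 → no swap
j=9: A[9]=11 > 6 → no swap
j=10: A[10]=25 > 6 → no swap
j=11: A[11]=9 > 6 → no swap
final swap A[2],A[12] → [4,3,6,21,8,22,15,16,13,11,25,9,20]; return 2

[4,3,6,21,8,22,15,16,13,11,25,9,20]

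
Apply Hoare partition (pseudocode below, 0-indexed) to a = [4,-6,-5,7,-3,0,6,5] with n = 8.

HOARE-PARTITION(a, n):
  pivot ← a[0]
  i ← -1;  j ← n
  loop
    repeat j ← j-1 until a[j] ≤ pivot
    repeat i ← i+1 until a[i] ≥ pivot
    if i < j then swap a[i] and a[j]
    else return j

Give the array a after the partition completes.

[0,-6,-5,-3,7,4,6,5]

pivot = a[0] = 4; i = -1, j = 8
j→5 (a[5]=0≤4), i→0 (a[0]=4≥4); i<j, swap → [0,-6,-5,7,-3,4,6,5]
j→4 (a[4]=-3≤4), i→3 (a[3]=7≥4); i<j, swap → [0,-6,-5,-3,7,4,6,5]
j→3, i→4; i≥j, return j=3. a = [0,-6,-5,-3,7,4,6,5]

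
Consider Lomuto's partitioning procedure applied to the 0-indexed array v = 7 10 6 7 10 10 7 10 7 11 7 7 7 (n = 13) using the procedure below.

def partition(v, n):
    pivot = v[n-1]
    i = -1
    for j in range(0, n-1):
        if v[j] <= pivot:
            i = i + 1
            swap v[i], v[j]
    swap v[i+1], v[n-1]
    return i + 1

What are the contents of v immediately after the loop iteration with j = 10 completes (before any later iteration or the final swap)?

7 6 7 7 7 7 10 10 10 11 10 7 7

pivot=7, i=-1
j=0: 7≤7, i=0, swap(0,0) ⇒ 7 10 6 7 10 10 7 10 7 11 7 7 7
j=1: 10>7, skip
j=2: 6≤7, i=1, swap(1,2) ⇒ 7 6 10 7 10 10 7 10 7 11 7 7 7
j=3: 7≤7, i=2, swap(2,3) ⇒ 7 6 7 10 10 10 7 10 7 11 7 7 7
j=4: 10>7, skip
j=5: 10>7, skip
j=6: 7≤7, i=3, swap(3,6) ⇒ 7 6 7 7 10 10 10 10 7 11 7 7 7
j=7: 10>7, skip
j=8: 7≤7, i=4, swap(4,8) ⇒ 7 6 7 7 7 10 10 10 10 11 7 7 7
j=9: 11>7, skip
j=10: 7≤7, i=5, swap(5,10) ⇒ 7 6 7 7 7 7 10 10 10 11 10 7 7
(after j=10) v = 7 6 7 7 7 7 10 10 10 11 10 7 7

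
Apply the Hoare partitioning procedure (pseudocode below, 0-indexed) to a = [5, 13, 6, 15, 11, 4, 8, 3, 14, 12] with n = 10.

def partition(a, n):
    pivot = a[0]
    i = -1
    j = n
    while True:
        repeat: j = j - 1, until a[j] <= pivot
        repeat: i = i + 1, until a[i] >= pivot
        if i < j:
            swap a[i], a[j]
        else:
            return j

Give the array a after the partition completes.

pivot = a[0] = 5; i = -1, j = 10
j→7 (a[7]=3≤5), i→0 (a[0]=5≥5); i<j, swap → [3, 13, 6, 15, 11, 4, 8, 5, 14, 12]
j→5 (a[5]=4≤5), i→1 (a[1]=13≥5); i<j, swap → [3, 4, 6, 15, 11, 13, 8, 5, 14, 12]
j→1, i→2; i≥j, return j=1. a = [3, 4, 6, 15, 11, 13, 8, 5, 14, 12]

[3, 4, 6, 15, 11, 13, 8, 5, 14, 12]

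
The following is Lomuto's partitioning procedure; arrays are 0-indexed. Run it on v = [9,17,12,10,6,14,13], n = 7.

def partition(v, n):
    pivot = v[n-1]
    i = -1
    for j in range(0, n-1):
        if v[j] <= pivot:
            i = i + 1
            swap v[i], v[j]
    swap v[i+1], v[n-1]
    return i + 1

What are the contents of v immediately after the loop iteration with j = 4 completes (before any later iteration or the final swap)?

[9,12,10,6,17,14,13]

pivot=13, i=-1
j=0: 9≤13, i=0, swap(0,0) ⇒ [9,17,12,10,6,14,13]
j=1: 17>13, skip
j=2: 12≤13, i=1, swap(1,2) ⇒ [9,12,17,10,6,14,13]
j=3: 10≤13, i=2, swap(2,3) ⇒ [9,12,10,17,6,14,13]
j=4: 6≤13, i=3, swap(3,4) ⇒ [9,12,10,6,17,14,13]
(after j=4) v = [9,12,10,6,17,14,13]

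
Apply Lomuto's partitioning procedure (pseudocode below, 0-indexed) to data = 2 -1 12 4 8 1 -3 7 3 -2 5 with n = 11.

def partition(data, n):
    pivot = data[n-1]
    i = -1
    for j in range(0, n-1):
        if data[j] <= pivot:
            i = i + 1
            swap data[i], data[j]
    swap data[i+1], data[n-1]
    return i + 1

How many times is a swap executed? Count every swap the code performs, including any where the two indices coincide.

8

pivot = data[10] = 5; i = -1
j=0: data[0]=2 ≤ 5 → i=0, swap data[0],data[0] (no change) → 2 -1 12 4 8 1 -3 7 3 -2 5
j=1: data[1]=-1 ≤ 5 → i=1, swap data[1],data[1] (no change) → 2 -1 12 4 8 1 -3 7 3 -2 5
j=2: data[2]=12 > 5 → no swap
j=3: data[3]=4 ≤ 5 → i=2, swap data[2],data[3] → 2 -1 4 12 8 1 -3 7 3 -2 5
j=4: data[4]=8 > 5 → no swap
j=5: data[5]=1 ≤ 5 → i=3, swap data[3],data[5] → 2 -1 4 1 8 12 -3 7 3 -2 5
j=6: data[6]=-3 ≤ 5 → i=4, swap data[4],data[6] → 2 -1 4 1 -3 12 8 7 3 -2 5
j=7: data[7]=7 > 5 → no swap
j=8: data[8]=3 ≤ 5 → i=5, swap data[5],data[8] → 2 -1 4 1 -3 3 8 7 12 -2 5
j=9: data[9]=-2 ≤ 5 → i=6, swap data[6],data[9] → 2 -1 4 1 -3 3 -2 7 12 8 5
final swap data[7],data[10] → 2 -1 4 1 -3 3 -2 5 12 8 7; return 7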